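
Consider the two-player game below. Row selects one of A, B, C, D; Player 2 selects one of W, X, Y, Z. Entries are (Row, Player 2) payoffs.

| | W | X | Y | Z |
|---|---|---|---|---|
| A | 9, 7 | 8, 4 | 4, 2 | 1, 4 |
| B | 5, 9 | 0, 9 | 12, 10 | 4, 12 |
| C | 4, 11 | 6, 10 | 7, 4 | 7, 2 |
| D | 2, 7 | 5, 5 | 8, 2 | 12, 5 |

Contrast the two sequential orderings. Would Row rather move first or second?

second

If Row leads: Player 2's best replies are A→W, B→Z, C→W, D→W; Row's induced payoffs 9, 4, 4, 2; outcome (A, W), payoffs (9, 7).
If Player 2 leads: Row's best replies are W→A, X→A, Y→B, Z→D; Player 2's induced payoffs 7, 4, 10, 5; outcome (B, Y), payoffs (12, 10).
Row gets 9 moving first and 12 moving second, so Row prefers to move second.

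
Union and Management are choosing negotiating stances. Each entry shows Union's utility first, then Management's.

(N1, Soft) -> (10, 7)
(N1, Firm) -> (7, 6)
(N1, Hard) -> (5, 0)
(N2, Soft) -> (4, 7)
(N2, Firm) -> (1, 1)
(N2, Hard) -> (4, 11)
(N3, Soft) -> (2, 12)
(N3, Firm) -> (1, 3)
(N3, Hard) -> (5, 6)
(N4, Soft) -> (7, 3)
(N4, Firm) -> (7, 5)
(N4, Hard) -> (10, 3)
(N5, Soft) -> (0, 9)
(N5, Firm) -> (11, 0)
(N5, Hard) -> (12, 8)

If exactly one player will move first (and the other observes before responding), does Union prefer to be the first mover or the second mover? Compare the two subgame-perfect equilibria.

If Union leads: Management's best replies are N1→Soft, N2→Hard, N3→Soft, N4→Firm, N5→Soft; Union's induced payoffs 10, 4, 2, 7, 0; outcome (N1, Soft), payoffs (10, 7).
If Management leads: Union's best replies are Soft→N1, Firm→N5, Hard→N5; Management's induced payoffs 7, 0, 8; outcome (N5, Hard), payoffs (12, 8).
Union gets 10 moving first and 12 moving second, so Union prefers to move second.

second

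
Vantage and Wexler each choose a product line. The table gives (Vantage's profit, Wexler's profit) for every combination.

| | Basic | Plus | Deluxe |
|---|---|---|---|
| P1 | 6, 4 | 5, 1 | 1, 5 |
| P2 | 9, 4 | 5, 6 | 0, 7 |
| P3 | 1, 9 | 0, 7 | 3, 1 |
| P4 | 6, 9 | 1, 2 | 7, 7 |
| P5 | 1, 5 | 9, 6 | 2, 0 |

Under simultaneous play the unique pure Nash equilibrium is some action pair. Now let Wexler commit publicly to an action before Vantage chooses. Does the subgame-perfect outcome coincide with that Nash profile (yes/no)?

Vantage best-responds to each possible Wexler move:
- Basic → Vantage plays P2 (best of 6, 9, 1, 6, 1); Wexler gets 4.
- Plus → Vantage plays P5 (best of 5, 5, 0, 1, 9); Wexler gets 6.
- Deluxe → Vantage plays P4 (best of 1, 0, 3, 7, 2); Wexler gets 7.
Among 4, 6, 7, the best is 7 at Deluxe. Subgame-perfect outcome: (P4, Deluxe) with payoffs (7, 7).
Under simultaneous play:
Vantage's best replies: Basic→P2; Plus→P5; Deluxe→P4.
Wexler's best replies: P1→Deluxe; P2→Deluxe; P3→Basic; P4→Basic; P5→Plus.
Only (P5, Plus) has each player best-responding; Nash payoffs (9, 6).
Sequential outcome (P4, Deluxe) differs from the Nash profile (P5, Plus).

no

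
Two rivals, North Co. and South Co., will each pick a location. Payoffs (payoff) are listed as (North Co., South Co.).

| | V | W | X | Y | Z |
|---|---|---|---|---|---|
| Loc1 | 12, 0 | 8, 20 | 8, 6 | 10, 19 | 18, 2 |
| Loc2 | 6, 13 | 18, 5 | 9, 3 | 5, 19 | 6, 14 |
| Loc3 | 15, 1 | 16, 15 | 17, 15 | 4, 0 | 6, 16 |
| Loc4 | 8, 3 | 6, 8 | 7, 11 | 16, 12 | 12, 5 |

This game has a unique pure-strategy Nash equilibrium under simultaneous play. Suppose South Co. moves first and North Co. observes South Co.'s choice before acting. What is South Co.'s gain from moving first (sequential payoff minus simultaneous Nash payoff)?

3

Solve by backward induction (South Co. leads).
- V: North Co. compares 12, 6, 15, 8 and picks Loc3; South Co. would get 1.
- W: North Co. compares 8, 18, 16, 6 and picks Loc2; South Co. would get 5.
- X: North Co. compares 8, 9, 17, 7 and picks Loc3; South Co. would get 15.
- Y: North Co. compares 10, 5, 4, 16 and picks Loc4; South Co. would get 12.
- Z: North Co. compares 18, 6, 6, 12 and picks Loc1; South Co. would get 2.
Among 1, 5, 15, 12, 2, the best is 15 at X. Subgame-perfect outcome: (Loc3, X) with payoffs (17, 15).
Under simultaneous play:
North Co.'s best replies: V→Loc3; W→Loc2; X→Loc3; Y→Loc4; Z→Loc1.
South Co.'s best replies: Loc1→W; Loc2→Y; Loc3→Z; Loc4→Y.
The unique mutual best reply is (Loc4, Y), giving (16, 12).
South Co.'s commitment gain: 15 − 12 = 3.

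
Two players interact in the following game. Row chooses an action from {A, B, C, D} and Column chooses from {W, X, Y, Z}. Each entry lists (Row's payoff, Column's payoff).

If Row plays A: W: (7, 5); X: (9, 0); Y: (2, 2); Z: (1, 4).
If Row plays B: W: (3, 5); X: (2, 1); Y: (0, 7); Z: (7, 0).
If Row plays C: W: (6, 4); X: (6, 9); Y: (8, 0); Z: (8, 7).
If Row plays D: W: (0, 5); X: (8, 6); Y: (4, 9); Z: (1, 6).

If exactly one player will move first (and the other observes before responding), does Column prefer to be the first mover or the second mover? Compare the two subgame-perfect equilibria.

first

If Row leads: Column's best replies are A→W, B→Y, C→X, D→Y; Row's induced payoffs 7, 0, 6, 4; outcome (A, W), payoffs (7, 5).
If Column leads: Row's best replies are W→A, X→A, Y→C, Z→C; Column's induced payoffs 5, 0, 0, 7; outcome (C, Z), payoffs (8, 7).
Column gets 7 moving first and 5 moving second, so Column prefers to move first.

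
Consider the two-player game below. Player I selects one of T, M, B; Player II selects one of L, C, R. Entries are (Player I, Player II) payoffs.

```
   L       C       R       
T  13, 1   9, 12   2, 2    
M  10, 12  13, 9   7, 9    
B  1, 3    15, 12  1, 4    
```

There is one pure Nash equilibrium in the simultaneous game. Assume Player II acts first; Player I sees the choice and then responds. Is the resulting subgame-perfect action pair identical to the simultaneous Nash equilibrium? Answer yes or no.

Solve by backward induction (Player II leads).
- L: Player I compares 13, 10, 1 and picks T; Player II would get 1.
- C: Player I compares 9, 13, 15 and picks B; Player II would get 12.
- R: Player I compares 2, 7, 1 and picks M; Player II would get 9.
Maximizing over 1, 12, 9, Player II chooses C. Subgame-perfect outcome: (B, C) with payoffs (15, 12).
Now find the simultaneous Nash equilibrium.
Player I's best replies: L→T; C→B; R→M.
Player II's best replies: T→C; M→L; B→C.
Only (B, C) has each player best-responding; Nash payoffs (15, 12).
Sequential outcome (B, C) coincides with the Nash profile (B, C).

yes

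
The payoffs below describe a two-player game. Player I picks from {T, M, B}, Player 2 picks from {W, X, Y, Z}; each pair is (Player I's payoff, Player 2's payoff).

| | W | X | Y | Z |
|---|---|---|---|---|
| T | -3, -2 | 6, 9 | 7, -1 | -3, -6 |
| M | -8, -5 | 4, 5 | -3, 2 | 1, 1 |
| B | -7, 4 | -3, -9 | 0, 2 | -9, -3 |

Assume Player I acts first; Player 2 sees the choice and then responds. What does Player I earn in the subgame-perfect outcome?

6

Player 2 best-responds to each possible Player I move:
- T: BR = X, leader payoff 6.
- M: BR = X, leader payoff 4.
- B: BR = W, leader payoff -7.
Player I's induced payoffs are 6, 4, -7, so Player I commits to T. Subgame-perfect outcome: (T, X) with payoffs (6, 9).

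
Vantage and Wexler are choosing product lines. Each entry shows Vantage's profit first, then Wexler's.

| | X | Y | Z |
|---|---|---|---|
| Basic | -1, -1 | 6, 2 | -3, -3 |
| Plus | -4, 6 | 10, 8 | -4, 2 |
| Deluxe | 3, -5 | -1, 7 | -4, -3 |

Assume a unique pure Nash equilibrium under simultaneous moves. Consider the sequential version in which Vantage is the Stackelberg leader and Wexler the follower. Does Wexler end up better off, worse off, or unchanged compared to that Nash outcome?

Wexler best-responds to each possible Vantage move:
- Basic: BR = Y, leader payoff 6.
- Plus: BR = Y, leader payoff 10.
- Deluxe: BR = Y, leader payoff -1.
Among 6, 10, -1, the best is 10 at Plus. Subgame-perfect outcome: (Plus, Y) with payoffs (10, 8).
Under simultaneous play:
Vantage's best replies: X→Deluxe; Y→Plus; Z→Basic.
Wexler's best replies: Basic→Y; Plus→Y; Deluxe→Y.
Only (Plus, Y) has each player best-responding; Nash payoffs (10, 8).
Wexler earns 8 sequentially versus 8 at the Nash outcome: unchanged.

unchanged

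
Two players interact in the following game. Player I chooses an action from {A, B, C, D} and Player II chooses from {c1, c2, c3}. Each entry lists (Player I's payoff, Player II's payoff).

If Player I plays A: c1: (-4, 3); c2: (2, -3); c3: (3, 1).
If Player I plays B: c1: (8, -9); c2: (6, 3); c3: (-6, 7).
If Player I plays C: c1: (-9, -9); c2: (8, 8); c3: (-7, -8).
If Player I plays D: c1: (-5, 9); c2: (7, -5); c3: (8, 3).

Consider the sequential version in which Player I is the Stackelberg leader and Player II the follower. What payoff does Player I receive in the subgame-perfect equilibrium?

Solve by backward induction (Player I leads).
- A → Player II plays c1 (best of 3, -3, 1); Player I gets -4.
- B → Player II plays c3 (best of -9, 3, 7); Player I gets -6.
- C → Player II plays c2 (best of -9, 8, -8); Player I gets 8.
- D → Player II plays c1 (best of 9, -5, 3); Player I gets -5.
Player I's induced payoffs are -4, -6, 8, -5, so Player I commits to C. Subgame-perfect outcome: (C, c2) with payoffs (8, 8).

8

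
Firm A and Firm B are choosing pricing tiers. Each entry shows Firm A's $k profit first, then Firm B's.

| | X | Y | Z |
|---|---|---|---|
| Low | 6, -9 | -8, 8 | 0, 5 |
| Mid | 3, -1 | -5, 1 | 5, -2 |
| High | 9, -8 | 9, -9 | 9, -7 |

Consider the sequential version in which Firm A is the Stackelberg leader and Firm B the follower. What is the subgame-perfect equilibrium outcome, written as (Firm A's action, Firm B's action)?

Work backward from Firm B's decision.
- Low → Firm B plays Y (best of -9, 8, 5); Firm A gets -8.
- Mid → Firm B plays Y (best of -1, 1, -2); Firm A gets -5.
- High → Firm B plays Z (best of -8, -9, -7); Firm A gets 9.
Among -8, -5, 9, the best is 9 at High. Subgame-perfect outcome: (High, Z) with payoffs (9, -7).

(High, Z)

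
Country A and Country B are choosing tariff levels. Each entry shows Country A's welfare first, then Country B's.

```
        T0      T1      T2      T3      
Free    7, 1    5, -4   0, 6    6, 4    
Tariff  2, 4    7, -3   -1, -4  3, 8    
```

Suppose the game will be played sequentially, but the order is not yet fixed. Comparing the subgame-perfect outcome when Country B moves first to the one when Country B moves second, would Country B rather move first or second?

If Country A leads: Country B's best replies are Free→T2, Tariff→T3; Country A's induced payoffs 0, 3; outcome (Tariff, T3), payoffs (3, 8).
If Country B leads: Country A's best replies are T0→Free, T1→Tariff, T2→Free, T3→Free; Country B's induced payoffs 1, -3, 6, 4; outcome (Free, T2), payoffs (0, 6).
Country B gets 6 moving first and 8 moving second, so Country B prefers to move second.

second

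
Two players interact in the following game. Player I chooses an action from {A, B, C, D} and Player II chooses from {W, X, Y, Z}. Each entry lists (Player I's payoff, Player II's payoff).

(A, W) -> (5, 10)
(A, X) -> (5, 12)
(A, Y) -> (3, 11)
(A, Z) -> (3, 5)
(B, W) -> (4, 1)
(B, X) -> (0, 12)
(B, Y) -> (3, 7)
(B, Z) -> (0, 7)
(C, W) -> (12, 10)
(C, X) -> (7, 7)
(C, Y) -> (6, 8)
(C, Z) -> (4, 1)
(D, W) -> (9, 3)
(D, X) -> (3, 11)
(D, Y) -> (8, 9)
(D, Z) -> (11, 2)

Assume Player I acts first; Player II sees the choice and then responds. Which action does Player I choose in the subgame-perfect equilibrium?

Solve by backward induction (Player I leads).
- A: BR = X, leader payoff 5.
- B: BR = X, leader payoff 0.
- C: BR = W, leader payoff 12.
- D: BR = X, leader payoff 3.
Among 5, 0, 12, 3, the best is 12 at C. Subgame-perfect outcome: (C, W) with payoffs (12, 10).

C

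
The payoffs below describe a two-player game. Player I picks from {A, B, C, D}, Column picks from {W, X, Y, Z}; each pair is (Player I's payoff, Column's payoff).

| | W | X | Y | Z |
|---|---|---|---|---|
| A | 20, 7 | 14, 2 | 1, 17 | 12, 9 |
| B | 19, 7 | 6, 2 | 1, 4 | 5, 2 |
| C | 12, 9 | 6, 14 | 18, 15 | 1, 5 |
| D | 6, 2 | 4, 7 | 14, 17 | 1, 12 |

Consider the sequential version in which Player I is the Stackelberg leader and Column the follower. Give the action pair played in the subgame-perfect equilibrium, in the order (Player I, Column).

(B, W)

Backward induction with Player I moving first.
- A: Column compares 7, 2, 17, 9 and picks Y; Player I would get 1.
- B: Column compares 7, 2, 4, 2 and picks W; Player I would get 19.
- C: Column compares 9, 14, 15, 5 and picks Y; Player I would get 18.
- D: Column compares 2, 7, 17, 12 and picks Y; Player I would get 14.
Among 1, 19, 18, 14, the best is 19 at B. Subgame-perfect outcome: (B, W) with payoffs (19, 7).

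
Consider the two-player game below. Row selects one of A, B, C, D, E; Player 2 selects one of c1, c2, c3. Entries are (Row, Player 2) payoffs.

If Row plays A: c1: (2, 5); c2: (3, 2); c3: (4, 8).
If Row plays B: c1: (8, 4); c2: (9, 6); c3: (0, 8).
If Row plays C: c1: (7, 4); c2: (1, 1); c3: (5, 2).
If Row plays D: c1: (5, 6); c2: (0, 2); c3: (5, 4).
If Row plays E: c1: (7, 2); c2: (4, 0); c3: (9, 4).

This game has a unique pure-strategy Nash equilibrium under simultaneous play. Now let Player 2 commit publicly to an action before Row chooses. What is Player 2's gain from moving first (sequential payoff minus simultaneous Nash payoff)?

Backward induction with Player 2 moving first.
- c1: Row compares 2, 8, 7, 5, 7 and picks B; Player 2 would get 4.
- c2: Row compares 3, 9, 1, 0, 4 and picks B; Player 2 would get 6.
- c3: Row compares 4, 0, 5, 5, 9 and picks E; Player 2 would get 4.
Maximizing over 4, 6, 4, Player 2 chooses c2. Subgame-perfect outcome: (B, c2) with payoffs (9, 6).
Under simultaneous play:
Row's best replies: c1→B; c2→B; c3→E.
Player 2's best replies: A→c3; B→c3; C→c1; D→c1; E→c3.
The unique mutual best reply is (E, c3), giving (9, 4).
Player 2's commitment gain: 6 − 4 = 2.

2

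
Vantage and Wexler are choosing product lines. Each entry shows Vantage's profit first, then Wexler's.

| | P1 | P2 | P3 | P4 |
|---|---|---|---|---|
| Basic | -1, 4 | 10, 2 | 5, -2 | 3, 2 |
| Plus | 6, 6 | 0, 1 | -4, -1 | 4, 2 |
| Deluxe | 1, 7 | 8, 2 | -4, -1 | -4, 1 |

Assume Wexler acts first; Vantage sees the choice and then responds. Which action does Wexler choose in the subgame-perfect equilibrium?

Solve by backward induction (Wexler leads).
- P1 → Vantage plays Plus (best of -1, 6, 1); Wexler gets 6.
- P2 → Vantage plays Basic (best of 10, 0, 8); Wexler gets 2.
- P3 → Vantage plays Basic (best of 5, -4, -4); Wexler gets -2.
- P4 → Vantage plays Plus (best of 3, 4, -4); Wexler gets 2.
Maximizing over 6, 2, -2, 2, Wexler chooses P1. Subgame-perfect outcome: (Plus, P1) with payoffs (6, 6).

P1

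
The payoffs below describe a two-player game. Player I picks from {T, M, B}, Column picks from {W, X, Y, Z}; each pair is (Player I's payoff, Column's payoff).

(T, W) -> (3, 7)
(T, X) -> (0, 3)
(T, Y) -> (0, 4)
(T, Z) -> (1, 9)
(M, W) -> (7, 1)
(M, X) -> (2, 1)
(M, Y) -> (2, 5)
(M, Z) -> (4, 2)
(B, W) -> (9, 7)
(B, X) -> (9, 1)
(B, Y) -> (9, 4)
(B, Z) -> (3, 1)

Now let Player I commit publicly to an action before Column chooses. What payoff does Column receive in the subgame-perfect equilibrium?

Work backward from Column's decision.
- T → Column plays Z (best of 7, 3, 4, 9); Player I gets 1.
- M → Column plays Y (best of 1, 1, 5, 2); Player I gets 2.
- B → Column plays W (best of 7, 1, 4, 1); Player I gets 9.
Among 1, 2, 9, the best is 9 at B. Subgame-perfect outcome: (B, W) with payoffs (9, 7).

7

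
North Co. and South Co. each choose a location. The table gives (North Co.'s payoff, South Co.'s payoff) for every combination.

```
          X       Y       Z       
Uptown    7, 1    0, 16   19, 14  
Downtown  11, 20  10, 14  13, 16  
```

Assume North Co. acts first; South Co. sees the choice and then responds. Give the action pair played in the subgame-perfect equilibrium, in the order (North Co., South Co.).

(Downtown, X)

South Co. best-responds to each possible North Co. move:
- Uptown: South Co. compares 1, 16, 14 and picks Y; North Co. would get 0.
- Downtown: South Co. compares 20, 14, 16 and picks X; North Co. would get 11.
Maximizing over 0, 11, North Co. chooses Downtown. Subgame-perfect outcome: (Downtown, X) with payoffs (11, 20).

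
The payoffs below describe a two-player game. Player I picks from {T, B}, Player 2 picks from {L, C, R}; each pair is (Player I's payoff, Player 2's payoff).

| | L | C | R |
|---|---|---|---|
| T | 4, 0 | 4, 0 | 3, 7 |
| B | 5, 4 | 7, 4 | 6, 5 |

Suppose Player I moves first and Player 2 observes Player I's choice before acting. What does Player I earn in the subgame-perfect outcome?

Backward induction with Player I moving first.
- T → Player 2 plays R (best of 0, 0, 7); Player I gets 3.
- B → Player 2 plays R (best of 4, 4, 5); Player I gets 6.
Maximizing over 3, 6, Player I chooses B. Subgame-perfect outcome: (B, R) with payoffs (6, 5).

6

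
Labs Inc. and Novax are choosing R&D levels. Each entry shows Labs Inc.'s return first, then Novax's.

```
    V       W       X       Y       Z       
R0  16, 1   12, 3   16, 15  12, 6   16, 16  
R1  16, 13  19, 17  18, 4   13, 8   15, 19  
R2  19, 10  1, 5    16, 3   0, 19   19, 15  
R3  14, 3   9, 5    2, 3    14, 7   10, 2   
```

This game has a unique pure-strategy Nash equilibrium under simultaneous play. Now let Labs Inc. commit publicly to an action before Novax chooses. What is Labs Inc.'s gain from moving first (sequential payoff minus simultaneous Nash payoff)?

Work backward from Novax's decision.
- R0 → Novax plays Z (best of 1, 3, 15, 6, 16); Labs Inc. gets 16.
- R1 → Novax plays Z (best of 13, 17, 4, 8, 19); Labs Inc. gets 15.
- R2 → Novax plays Y (best of 10, 5, 3, 19, 15); Labs Inc. gets 0.
- R3 → Novax plays Y (best of 3, 5, 3, 7, 2); Labs Inc. gets 14.
Among 16, 15, 0, 14, the best is 16 at R0. Subgame-perfect outcome: (R0, Z) with payoffs (16, 16).
Now find the simultaneous Nash equilibrium.
Labs Inc.'s best replies: V→R2; W→R1; X→R1; Y→R3; Z→R2.
Novax's best replies: R0→Z; R1→Z; R2→Y; R3→Y.
Only (R3, Y) has each player best-responding; Nash payoffs (14, 7).
Labs Inc.'s commitment gain: 16 − 14 = 2.

2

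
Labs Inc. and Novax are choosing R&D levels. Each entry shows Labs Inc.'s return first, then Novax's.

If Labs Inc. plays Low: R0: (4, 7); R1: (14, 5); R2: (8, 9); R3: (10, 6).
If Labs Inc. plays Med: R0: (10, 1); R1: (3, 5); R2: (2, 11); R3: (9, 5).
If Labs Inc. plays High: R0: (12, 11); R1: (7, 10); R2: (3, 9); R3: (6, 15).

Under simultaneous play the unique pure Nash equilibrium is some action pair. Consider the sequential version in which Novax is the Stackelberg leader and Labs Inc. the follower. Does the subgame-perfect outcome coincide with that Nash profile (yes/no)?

Labs Inc. best-responds to each possible Novax move:
- R0 → Labs Inc. plays High (best of 4, 10, 12); Novax gets 11.
- R1 → Labs Inc. plays Low (best of 14, 3, 7); Novax gets 5.
- R2 → Labs Inc. plays Low (best of 8, 2, 3); Novax gets 9.
- R3 → Labs Inc. plays Low (best of 10, 9, 6); Novax gets 6.
Novax's induced payoffs are 11, 5, 9, 6, so Novax commits to R0. Subgame-perfect outcome: (High, R0) with payoffs (12, 11).
Now find the simultaneous Nash equilibrium.
Labs Inc.'s best replies: R0→High; R1→Low; R2→Low; R3→Low.
Novax's best replies: Low→R2; Med→R2; High→R3.
Only (Low, R2) has each player best-responding; Nash payoffs (8, 9).
Sequential outcome (High, R0) differs from the Nash profile (Low, R2).

no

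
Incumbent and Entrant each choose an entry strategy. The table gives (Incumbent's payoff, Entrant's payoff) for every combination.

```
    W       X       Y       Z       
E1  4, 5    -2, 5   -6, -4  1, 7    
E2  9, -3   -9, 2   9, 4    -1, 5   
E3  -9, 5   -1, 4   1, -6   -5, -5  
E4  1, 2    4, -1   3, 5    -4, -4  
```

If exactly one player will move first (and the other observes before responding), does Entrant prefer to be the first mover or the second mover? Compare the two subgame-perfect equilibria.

If Incumbent leads: Entrant's best replies are E1→Z, E2→Z, E3→W, E4→Y; Incumbent's induced payoffs 1, -1, -9, 3; outcome (E4, Y), payoffs (3, 5).
If Entrant leads: Incumbent's best replies are W→E2, X→E4, Y→E2, Z→E1; Entrant's induced payoffs -3, -1, 4, 7; outcome (E1, Z), payoffs (1, 7).
Entrant gets 7 moving first and 5 moving second, so Entrant prefers to move first.

first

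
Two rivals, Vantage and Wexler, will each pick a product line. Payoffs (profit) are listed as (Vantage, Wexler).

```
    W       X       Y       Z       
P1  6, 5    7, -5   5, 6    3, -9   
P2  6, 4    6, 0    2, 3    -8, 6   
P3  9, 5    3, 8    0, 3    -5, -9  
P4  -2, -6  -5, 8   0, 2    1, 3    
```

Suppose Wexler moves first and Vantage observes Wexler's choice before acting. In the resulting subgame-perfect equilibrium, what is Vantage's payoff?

Solve by backward induction (Wexler leads).
- W: Vantage compares 6, 6, 9, -2 and picks P3; Wexler would get 5.
- X: Vantage compares 7, 6, 3, -5 and picks P1; Wexler would get -5.
- Y: Vantage compares 5, 2, 0, 0 and picks P1; Wexler would get 6.
- Z: Vantage compares 3, -8, -5, 1 and picks P1; Wexler would get -9.
Maximizing over 5, -5, 6, -9, Wexler chooses Y. Subgame-perfect outcome: (P1, Y) with payoffs (5, 6).

5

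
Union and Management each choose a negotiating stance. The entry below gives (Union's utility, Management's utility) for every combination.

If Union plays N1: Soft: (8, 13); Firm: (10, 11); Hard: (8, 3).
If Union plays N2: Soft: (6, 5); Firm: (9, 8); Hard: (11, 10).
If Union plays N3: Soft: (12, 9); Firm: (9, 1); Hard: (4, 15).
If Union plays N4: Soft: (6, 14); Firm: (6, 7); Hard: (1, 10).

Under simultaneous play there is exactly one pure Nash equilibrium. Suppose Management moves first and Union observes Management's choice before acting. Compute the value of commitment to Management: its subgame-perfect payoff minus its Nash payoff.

Backward induction with Management moving first.
- Soft: Union compares 8, 6, 12, 6 and picks N3; Management would get 9.
- Firm: Union compares 10, 9, 9, 6 and picks N1; Management would get 11.
- Hard: Union compares 8, 11, 4, 1 and picks N2; Management would get 10.
Management's induced payoffs are 9, 11, 10, so Management commits to Firm. Subgame-perfect outcome: (N1, Firm) with payoffs (10, 11).
Under simultaneous play:
Union's best replies: Soft→N3; Firm→N1; Hard→N2.
Management's best replies: N1→Soft; N2→Hard; N3→Hard; N4→Soft.
The unique mutual best reply is (N2, Hard), giving (11, 10).
Management's commitment gain: 11 − 10 = 1.

1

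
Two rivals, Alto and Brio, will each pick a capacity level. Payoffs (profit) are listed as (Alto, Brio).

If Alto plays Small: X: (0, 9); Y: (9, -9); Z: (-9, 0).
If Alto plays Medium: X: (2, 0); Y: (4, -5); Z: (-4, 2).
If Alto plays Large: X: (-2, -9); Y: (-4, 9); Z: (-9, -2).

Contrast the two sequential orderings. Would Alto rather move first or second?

first

If Alto leads: Brio's best replies are Small→X, Medium→Z, Large→Y; Alto's induced payoffs 0, -4, -4; outcome (Small, X), payoffs (0, 9).
If Brio leads: Alto's best replies are X→Medium, Y→Small, Z→Medium; Brio's induced payoffs 0, -9, 2; outcome (Medium, Z), payoffs (-4, 2).
Alto gets 0 moving first and -4 moving second, so Alto prefers to move first.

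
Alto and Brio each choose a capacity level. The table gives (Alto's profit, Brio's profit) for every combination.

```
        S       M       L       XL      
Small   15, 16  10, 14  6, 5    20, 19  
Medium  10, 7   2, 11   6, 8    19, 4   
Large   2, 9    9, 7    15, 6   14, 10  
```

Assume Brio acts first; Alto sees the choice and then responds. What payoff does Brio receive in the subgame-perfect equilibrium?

19

Work backward from Alto's decision.
- S → Alto plays Small (best of 15, 10, 2); Brio gets 16.
- M → Alto plays Small (best of 10, 2, 9); Brio gets 14.
- L → Alto plays Large (best of 6, 6, 15); Brio gets 6.
- XL → Alto plays Small (best of 20, 19, 14); Brio gets 19.
Among 16, 14, 6, 19, the best is 19 at XL. Subgame-perfect outcome: (Small, XL) with payoffs (20, 19).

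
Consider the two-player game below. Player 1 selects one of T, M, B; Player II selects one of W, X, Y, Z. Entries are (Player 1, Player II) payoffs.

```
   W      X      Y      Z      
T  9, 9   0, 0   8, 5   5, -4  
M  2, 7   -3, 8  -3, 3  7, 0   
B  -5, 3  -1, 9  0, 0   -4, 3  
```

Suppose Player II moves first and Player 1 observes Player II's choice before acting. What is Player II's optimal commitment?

W

Solve by backward induction (Player II leads).
- W: Player 1 compares 9, 2, -5 and picks T; Player II would get 9.
- X: Player 1 compares 0, -3, -1 and picks T; Player II would get 0.
- Y: Player 1 compares 8, -3, 0 and picks T; Player II would get 5.
- Z: Player 1 compares 5, 7, -4 and picks M; Player II would get 0.
Player II's induced payoffs are 9, 0, 5, 0, so Player II commits to W. Subgame-perfect outcome: (T, W) with payoffs (9, 9).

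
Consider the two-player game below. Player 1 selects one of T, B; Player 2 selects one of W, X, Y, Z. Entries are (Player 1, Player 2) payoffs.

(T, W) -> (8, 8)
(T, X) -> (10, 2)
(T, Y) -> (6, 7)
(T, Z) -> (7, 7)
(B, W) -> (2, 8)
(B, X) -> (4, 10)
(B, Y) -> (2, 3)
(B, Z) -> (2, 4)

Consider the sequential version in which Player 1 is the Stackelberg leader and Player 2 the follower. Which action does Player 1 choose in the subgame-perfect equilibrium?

T

Player 2 best-responds to each possible Player 1 move:
- T → Player 2 plays W (best of 8, 2, 7, 7); Player 1 gets 8.
- B → Player 2 plays X (best of 8, 10, 3, 4); Player 1 gets 4.
Among 8, 4, the best is 8 at T. Subgame-perfect outcome: (T, W) with payoffs (8, 8).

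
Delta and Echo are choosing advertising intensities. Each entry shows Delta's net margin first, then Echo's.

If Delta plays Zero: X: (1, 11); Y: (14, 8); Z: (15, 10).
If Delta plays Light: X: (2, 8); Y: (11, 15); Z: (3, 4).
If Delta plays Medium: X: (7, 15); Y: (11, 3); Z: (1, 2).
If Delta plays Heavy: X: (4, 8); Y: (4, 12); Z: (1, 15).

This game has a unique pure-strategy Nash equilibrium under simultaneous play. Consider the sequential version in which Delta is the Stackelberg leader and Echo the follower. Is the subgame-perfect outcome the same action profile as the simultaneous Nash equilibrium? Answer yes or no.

Backward induction with Delta moving first.
- Zero: Echo compares 11, 8, 10 and picks X; Delta would get 1.
- Light: Echo compares 8, 15, 4 and picks Y; Delta would get 11.
- Medium: Echo compares 15, 3, 2 and picks X; Delta would get 7.
- Heavy: Echo compares 8, 12, 15 and picks Z; Delta would get 1.
Maximizing over 1, 11, 7, 1, Delta chooses Light. Subgame-perfect outcome: (Light, Y) with payoffs (11, 15).
Now find the simultaneous Nash equilibrium.
Delta's best replies: X→Medium; Y→Zero; Z→Zero.
Echo's best replies: Zero→X; Light→Y; Medium→X; Heavy→Z.
The unique mutual best reply is (Medium, X), giving (7, 15).
Sequential outcome (Light, Y) differs from the Nash profile (Medium, X).

no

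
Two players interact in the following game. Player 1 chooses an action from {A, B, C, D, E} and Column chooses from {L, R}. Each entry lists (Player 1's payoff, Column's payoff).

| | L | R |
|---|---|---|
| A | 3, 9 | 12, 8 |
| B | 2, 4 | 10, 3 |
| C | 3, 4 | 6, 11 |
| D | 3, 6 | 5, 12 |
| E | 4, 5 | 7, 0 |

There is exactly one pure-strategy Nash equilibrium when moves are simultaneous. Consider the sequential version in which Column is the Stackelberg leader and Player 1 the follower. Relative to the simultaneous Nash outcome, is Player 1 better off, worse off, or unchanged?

better off

Player 1 best-responds to each possible Column move:
- L: Player 1 compares 3, 2, 3, 3, 4 and picks E; Column would get 5.
- R: Player 1 compares 12, 10, 6, 5, 7 and picks A; Column would get 8.
Among 5, 8, the best is 8 at R. Subgame-perfect outcome: (A, R) with payoffs (12, 8).
Under simultaneous play:
Player 1's best replies: L→E; R→A.
Column's best replies: A→L; B→L; C→R; D→R; E→L.
Only (E, L) has each player best-responding; Nash payoffs (4, 5).
Player 1 earns 12 sequentially versus 4 at the Nash outcome: better off.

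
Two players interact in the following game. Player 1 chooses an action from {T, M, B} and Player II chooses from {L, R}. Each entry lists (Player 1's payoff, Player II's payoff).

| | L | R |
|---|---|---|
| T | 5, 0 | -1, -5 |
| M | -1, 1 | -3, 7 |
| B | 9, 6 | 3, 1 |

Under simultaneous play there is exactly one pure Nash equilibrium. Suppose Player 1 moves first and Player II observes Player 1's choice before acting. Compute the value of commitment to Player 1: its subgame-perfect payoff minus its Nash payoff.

Backward induction with Player 1 moving first.
- T: BR = L, leader payoff 5.
- M: BR = R, leader payoff -3.
- B: BR = L, leader payoff 9.
Maximizing over 5, -3, 9, Player 1 chooses B. Subgame-perfect outcome: (B, L) with payoffs (9, 6).
For the simultaneous game, intersect best replies.
Player 1's best replies: L→B; R→B.
Player II's best replies: T→L; M→R; B→L.
Only (B, L) has each player best-responding; Nash payoffs (9, 6).
Player 1's commitment gain: 9 − 9 = 0.

0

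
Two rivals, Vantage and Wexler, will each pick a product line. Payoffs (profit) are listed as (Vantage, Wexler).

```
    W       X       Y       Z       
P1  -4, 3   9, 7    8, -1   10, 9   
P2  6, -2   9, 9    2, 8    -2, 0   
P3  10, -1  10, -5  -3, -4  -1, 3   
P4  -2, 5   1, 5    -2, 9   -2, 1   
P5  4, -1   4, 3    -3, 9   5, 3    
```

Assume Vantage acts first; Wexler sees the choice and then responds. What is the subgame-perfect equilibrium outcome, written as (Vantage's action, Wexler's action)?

Wexler best-responds to each possible Vantage move:
- P1: Wexler compares 3, 7, -1, 9 and picks Z; Vantage would get 10.
- P2: Wexler compares -2, 9, 8, 0 and picks X; Vantage would get 9.
- P3: Wexler compares -1, -5, -4, 3 and picks Z; Vantage would get -1.
- P4: Wexler compares 5, 5, 9, 1 and picks Y; Vantage would get -2.
- P5: Wexler compares -1, 3, 9, 3 and picks Y; Vantage would get -3.
Among 10, 9, -1, -2, -3, the best is 10 at P1. Subgame-perfect outcome: (P1, Z) with payoffs (10, 9).

(P1, Z)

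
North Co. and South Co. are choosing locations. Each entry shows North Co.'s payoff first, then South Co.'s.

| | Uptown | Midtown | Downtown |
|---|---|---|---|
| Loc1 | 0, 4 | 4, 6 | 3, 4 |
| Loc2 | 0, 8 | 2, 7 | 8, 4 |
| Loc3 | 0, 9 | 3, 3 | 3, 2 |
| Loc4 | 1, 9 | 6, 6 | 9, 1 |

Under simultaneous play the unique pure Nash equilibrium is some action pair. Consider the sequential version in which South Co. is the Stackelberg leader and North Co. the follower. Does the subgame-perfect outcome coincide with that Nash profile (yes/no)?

yes

Backward induction with South Co. moving first.
- Uptown: BR = Loc4, leader payoff 9.
- Midtown: BR = Loc4, leader payoff 6.
- Downtown: BR = Loc4, leader payoff 1.
Among 9, 6, 1, the best is 9 at Uptown. Subgame-perfect outcome: (Loc4, Uptown) with payoffs (1, 9).
Now find the simultaneous Nash equilibrium.
North Co.'s best replies: Uptown→Loc4; Midtown→Loc4; Downtown→Loc4.
South Co.'s best replies: Loc1→Midtown; Loc2→Uptown; Loc3→Uptown; Loc4→Uptown.
Only (Loc4, Uptown) has each player best-responding; Nash payoffs (1, 9).
Sequential outcome (Loc4, Uptown) coincides with the Nash profile (Loc4, Uptown).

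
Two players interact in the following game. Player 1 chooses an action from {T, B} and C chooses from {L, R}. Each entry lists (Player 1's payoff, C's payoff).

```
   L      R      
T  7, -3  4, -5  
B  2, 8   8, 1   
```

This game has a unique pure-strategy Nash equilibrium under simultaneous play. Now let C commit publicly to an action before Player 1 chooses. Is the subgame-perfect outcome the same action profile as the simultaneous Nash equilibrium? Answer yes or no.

Work backward from Player 1's decision.
- L: Player 1 compares 7, 2 and picks T; C would get -3.
- R: Player 1 compares 4, 8 and picks B; C would get 1.
C's induced payoffs are -3, 1, so C commits to R. Subgame-perfect outcome: (B, R) with payoffs (8, 1).
For the simultaneous game, intersect best replies.
Player 1's best replies: L→T; R→B.
C's best replies: T→L; B→L.
The unique mutual best reply is (T, L), giving (7, -3).
Sequential outcome (B, R) differs from the Nash profile (T, L).

no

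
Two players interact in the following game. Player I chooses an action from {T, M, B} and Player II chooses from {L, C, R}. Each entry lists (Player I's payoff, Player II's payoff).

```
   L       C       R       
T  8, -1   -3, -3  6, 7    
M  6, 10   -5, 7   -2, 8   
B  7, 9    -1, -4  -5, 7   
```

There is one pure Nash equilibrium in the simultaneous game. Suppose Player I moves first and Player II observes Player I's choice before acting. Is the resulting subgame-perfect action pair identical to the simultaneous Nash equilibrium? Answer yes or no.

Player II best-responds to each possible Player I move:
- T: BR = R, leader payoff 6.
- M: BR = L, leader payoff 6.
- B: BR = L, leader payoff 7.
Maximizing over 6, 6, 7, Player I chooses B. Subgame-perfect outcome: (B, L) with payoffs (7, 9).
Now find the simultaneous Nash equilibrium.
Player I's best replies: L→T; C→B; R→T.
Player II's best replies: T→R; M→L; B→L.
The unique mutual best reply is (T, R), giving (6, 7).
Sequential outcome (B, L) differs from the Nash profile (T, R).

no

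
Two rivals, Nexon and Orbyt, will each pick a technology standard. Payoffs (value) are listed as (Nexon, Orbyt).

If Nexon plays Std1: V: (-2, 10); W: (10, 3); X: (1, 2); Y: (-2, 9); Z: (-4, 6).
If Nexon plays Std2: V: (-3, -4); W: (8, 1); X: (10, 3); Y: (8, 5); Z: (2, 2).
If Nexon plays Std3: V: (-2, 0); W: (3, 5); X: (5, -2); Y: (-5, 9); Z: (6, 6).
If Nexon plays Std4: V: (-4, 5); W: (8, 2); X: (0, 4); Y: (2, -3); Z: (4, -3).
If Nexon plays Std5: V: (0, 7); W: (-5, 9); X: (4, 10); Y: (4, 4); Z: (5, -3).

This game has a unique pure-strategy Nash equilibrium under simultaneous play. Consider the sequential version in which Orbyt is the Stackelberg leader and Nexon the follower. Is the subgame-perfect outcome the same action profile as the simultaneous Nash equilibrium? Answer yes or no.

no

Backward induction with Orbyt moving first.
- V: BR = Std5, leader payoff 7.
- W: BR = Std1, leader payoff 3.
- X: BR = Std2, leader payoff 3.
- Y: BR = Std2, leader payoff 5.
- Z: BR = Std3, leader payoff 6.
Orbyt's induced payoffs are 7, 3, 3, 5, 6, so Orbyt commits to V. Subgame-perfect outcome: (Std5, V) with payoffs (0, 7).
For the simultaneous game, intersect best replies.
Nexon's best replies: V→Std5; W→Std1; X→Std2; Y→Std2; Z→Std3.
Orbyt's best replies: Std1→V; Std2→Y; Std3→Y; Std4→V; Std5→X.
The unique mutual best reply is (Std2, Y), giving (8, 5).
Sequential outcome (Std5, V) differs from the Nash profile (Std2, Y).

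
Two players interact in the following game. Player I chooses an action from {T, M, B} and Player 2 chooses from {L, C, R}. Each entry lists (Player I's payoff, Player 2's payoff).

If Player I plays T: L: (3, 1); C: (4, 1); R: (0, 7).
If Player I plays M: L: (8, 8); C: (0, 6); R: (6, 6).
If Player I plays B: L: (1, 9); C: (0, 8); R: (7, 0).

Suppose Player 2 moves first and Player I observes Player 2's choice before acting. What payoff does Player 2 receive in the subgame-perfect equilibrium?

Solve by backward induction (Player 2 leads).
- L: BR = M, leader payoff 8.
- C: BR = T, leader payoff 1.
- R: BR = B, leader payoff 0.
Among 8, 1, 0, the best is 8 at L. Subgame-perfect outcome: (M, L) with payoffs (8, 8).

8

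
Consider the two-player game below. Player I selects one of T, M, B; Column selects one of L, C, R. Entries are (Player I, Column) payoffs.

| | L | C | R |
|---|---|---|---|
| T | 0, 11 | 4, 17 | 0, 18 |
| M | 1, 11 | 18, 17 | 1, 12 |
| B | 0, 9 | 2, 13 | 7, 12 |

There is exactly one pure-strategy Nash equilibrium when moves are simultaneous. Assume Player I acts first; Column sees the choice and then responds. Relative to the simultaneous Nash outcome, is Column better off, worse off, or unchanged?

Work backward from Column's decision.
- T → Column plays R (best of 11, 17, 18); Player I gets 0.
- M → Column plays C (best of 11, 17, 12); Player I gets 18.
- B → Column plays C (best of 9, 13, 12); Player I gets 2.
Among 0, 18, 2, the best is 18 at M. Subgame-perfect outcome: (M, C) with payoffs (18, 17).
For the simultaneous game, intersect best replies.
Player I's best replies: L→M; C→M; R→B.
Column's best replies: T→R; M→C; B→C.
Only (M, C) has each player best-responding; Nash payoffs (18, 17).
Column earns 17 sequentially versus 17 at the Nash outcome: unchanged.

unchanged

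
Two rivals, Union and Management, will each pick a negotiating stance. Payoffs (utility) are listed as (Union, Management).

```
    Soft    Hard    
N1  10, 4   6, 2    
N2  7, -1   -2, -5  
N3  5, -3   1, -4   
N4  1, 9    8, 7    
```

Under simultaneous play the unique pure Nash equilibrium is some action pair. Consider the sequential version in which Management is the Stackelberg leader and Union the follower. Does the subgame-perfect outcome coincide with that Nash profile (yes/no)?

no

Backward induction with Management moving first.
- Soft: Union compares 10, 7, 5, 1 and picks N1; Management would get 4.
- Hard: Union compares 6, -2, 1, 8 and picks N4; Management would get 7.
Among 4, 7, the best is 7 at Hard. Subgame-perfect outcome: (N4, Hard) with payoffs (8, 7).
Under simultaneous play:
Union's best replies: Soft→N1; Hard→N4.
Management's best replies: N1→Soft; N2→Soft; N3→Soft; N4→Soft.
Only (N1, Soft) has each player best-responding; Nash payoffs (10, 4).
Sequential outcome (N4, Hard) differs from the Nash profile (N1, Soft).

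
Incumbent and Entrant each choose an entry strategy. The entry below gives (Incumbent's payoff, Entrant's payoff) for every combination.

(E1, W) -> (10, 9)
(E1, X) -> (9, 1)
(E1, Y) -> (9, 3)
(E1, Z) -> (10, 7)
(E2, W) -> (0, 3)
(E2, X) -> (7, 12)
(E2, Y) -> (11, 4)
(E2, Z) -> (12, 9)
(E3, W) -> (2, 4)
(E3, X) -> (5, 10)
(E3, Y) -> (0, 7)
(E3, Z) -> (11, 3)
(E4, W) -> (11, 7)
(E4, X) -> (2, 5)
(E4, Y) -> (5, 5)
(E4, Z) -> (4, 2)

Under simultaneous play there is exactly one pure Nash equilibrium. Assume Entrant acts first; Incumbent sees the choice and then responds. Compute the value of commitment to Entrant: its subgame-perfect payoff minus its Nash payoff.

2

Backward induction with Entrant moving first.
- W: Incumbent compares 10, 0, 2, 11 and picks E4; Entrant would get 7.
- X: Incumbent compares 9, 7, 5, 2 and picks E1; Entrant would get 1.
- Y: Incumbent compares 9, 11, 0, 5 and picks E2; Entrant would get 4.
- Z: Incumbent compares 10, 12, 11, 4 and picks E2; Entrant would get 9.
Among 7, 1, 4, 9, the best is 9 at Z. Subgame-perfect outcome: (E2, Z) with payoffs (12, 9).
Under simultaneous play:
Incumbent's best replies: W→E4; X→E1; Y→E2; Z→E2.
Entrant's best replies: E1→W; E2→X; E3→X; E4→W.
The unique mutual best reply is (E4, W), giving (11, 7).
Entrant's commitment gain: 9 − 7 = 2.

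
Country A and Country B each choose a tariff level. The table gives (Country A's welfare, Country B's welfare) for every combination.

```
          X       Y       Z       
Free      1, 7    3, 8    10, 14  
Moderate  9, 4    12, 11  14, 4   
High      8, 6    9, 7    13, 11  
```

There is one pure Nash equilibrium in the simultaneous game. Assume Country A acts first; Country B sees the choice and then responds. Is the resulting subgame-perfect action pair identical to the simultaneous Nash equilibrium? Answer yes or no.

no

Work backward from Country B's decision.
- Free: Country B compares 7, 8, 14 and picks Z; Country A would get 10.
- Moderate: Country B compares 4, 11, 4 and picks Y; Country A would get 12.
- High: Country B compares 6, 7, 11 and picks Z; Country A would get 13.
Among 10, 12, 13, the best is 13 at High. Subgame-perfect outcome: (High, Z) with payoffs (13, 11).
For the simultaneous game, intersect best replies.
Country A's best replies: X→Moderate; Y→Moderate; Z→Moderate.
Country B's best replies: Free→Z; Moderate→Y; High→Z.
Only (Moderate, Y) has each player best-responding; Nash payoffs (12, 11).
Sequential outcome (High, Z) differs from the Nash profile (Moderate, Y).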